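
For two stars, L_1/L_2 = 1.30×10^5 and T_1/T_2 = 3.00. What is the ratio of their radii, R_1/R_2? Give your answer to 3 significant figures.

L ∝ R²T⁴ gives R ∝ √L / T², so
R_1/R_2 = √(1.30×10^5) / (3.00)² = 360.6 / 9.000 = 40.06.

40.1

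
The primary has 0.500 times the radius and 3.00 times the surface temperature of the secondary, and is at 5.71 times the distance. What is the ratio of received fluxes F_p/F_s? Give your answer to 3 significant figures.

0.621

L_p/L_s = (R_p/R_s)²(T_p/T_s)⁴ = (0.500)² × (3.00)⁴ = 20.25.
F_p/F_s = (L_p/L_s)/(d_p/d_s)² = 20.25 / (5.71)² = 0.6211.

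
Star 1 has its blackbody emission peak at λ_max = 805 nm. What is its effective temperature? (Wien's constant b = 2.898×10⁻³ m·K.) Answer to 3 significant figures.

3.60×10^3 K

T = b/λ_max = 2.898×10⁻³ / (805×10⁻⁹) = 3600 K.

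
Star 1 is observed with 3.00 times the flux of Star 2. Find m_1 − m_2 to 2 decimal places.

m_1 − m_2 = −2.5 log₁₀(F_1/F_2) = −2.5 log₁₀(3.00) = −2.5 × (0.477) = -1.193.

-1.19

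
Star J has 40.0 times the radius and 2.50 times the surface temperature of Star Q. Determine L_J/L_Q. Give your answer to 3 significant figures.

6.25×10^4

From the Stefan–Boltzmann law, L ∝ R²T⁴, so
L_J/L_Q = (R_J/R_Q)² (T_J/T_Q)⁴ = (40.0)² × (2.50)⁴ = 1600 × 39.06 = 6.250×10^4.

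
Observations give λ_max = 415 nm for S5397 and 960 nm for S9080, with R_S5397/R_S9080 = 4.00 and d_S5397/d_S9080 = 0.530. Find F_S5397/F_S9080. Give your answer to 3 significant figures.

1.63×10^3

Wien's law: T_S5397/T_S9080 = λ_S9080/λ_S5397 = 960/415 = 2.313.
L_S5397/L_S9080 = (R_S5397/R_S9080)²(T_S5397/T_S9080)⁴ = (4.00)²(2.313)⁴ = 458.2.
F_S5397/F_S9080 = (L_S5397/L_S9080)/(d_S5397/d_S9080)² = 458.2/(0.530)² = 1631.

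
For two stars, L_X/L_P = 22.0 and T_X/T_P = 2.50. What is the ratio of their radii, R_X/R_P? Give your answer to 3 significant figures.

0.750

L ∝ R²T⁴ gives R ∝ √L / T², so
R_X/R_P = √(22.0) / (2.50)² = 4.690 / 6.250 = 0.7505.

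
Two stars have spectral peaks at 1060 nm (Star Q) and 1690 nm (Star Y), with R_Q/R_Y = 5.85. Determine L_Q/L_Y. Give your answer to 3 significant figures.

Wien's law gives T ∝ 1/λ_max, so T_Q/T_Y = λ_Y/λ_Q = 1690/1060 = 1.594.
Then L ∝ R²T⁴ gives L_Q/L_Y = (5.85)² × (1.594)⁴ = 34.22 × 6.461 = 221.1.

221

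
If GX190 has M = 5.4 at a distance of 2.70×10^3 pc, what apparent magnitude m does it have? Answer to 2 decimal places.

17.56

m = M + 5 log₁₀(d/10 pc) = 5.4 + 5 log₁₀(2.70×10^3/10)
  = 5.4 + 5 × 2.431 = 5.4 + 12.16 = 17.56.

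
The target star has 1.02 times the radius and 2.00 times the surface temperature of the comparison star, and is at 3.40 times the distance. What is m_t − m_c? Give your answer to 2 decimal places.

-0.40

L_t/L_c = (1.02)²(2.00)⁴ = 16.65.
F_t/F_c = (L_t/L_c)/(d_t/d_c)² = 16.65/11.56 = 1.440.
m_t − m_c = −2.5 log₁₀(1.440) = -0.40.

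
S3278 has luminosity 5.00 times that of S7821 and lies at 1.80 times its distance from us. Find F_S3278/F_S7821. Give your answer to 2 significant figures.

1.5

F = L/(4πd²), so F_S3278/F_S7821 = (L_S3278/L_S7821) / (d_S3278/d_S7821)²
= 5.00 / (1.80)² = 5.00 / 3.240 = 1.543.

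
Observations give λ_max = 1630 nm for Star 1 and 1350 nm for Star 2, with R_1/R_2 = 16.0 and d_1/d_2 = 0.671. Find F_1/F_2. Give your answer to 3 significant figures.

Wien's law: T_1/T_2 = λ_2/λ_1 = 1350/1630 = 0.8282.
L_1/L_2 = (R_1/R_2)²(T_1/T_2)⁴ = (16.0)²(0.8282)⁴ = 120.5.
F_1/F_2 = (L_1/L_2)/(d_1/d_2)² = 120.5/(0.671)² = 267.5.

268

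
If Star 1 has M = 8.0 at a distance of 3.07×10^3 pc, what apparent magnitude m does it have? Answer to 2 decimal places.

20.44

m = M + 5 log₁₀(d/10 pc) = 8.0 + 5 log₁₀(3.07×10^3/10)
  = 8.0 + 5 × 2.487 = 8.0 + 12.44 = 20.44.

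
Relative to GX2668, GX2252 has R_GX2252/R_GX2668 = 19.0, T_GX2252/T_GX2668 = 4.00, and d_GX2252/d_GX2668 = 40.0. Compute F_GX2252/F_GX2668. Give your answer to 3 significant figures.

L_GX2252/L_GX2668 = (R_GX2252/R_GX2668)²(T_GX2252/T_GX2668)⁴ = (19.0)² × (4.00)⁴ = 9.242×10^4.
F_GX2252/F_GX2668 = (L_GX2252/L_GX2668)/(d_GX2252/d_GX2668)² = 9.242×10^4 / (40.0)² = 57.76.

57.8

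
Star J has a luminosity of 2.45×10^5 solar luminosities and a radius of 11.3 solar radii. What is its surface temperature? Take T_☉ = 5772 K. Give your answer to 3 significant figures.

T/T_☉ = (L/L_☉)^(1/4) / (R/R_☉)^(1/2)
T = 5772 × (2.45×10^5)^(1/4) / √(11.3) = 5772 × 22.25 / 3.362 = 3.820×10^4 K.

3.82×10^4 K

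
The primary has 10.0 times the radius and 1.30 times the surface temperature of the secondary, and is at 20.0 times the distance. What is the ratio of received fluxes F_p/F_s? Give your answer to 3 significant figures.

L_p/L_s = (R_p/R_s)²(T_p/T_s)⁴ = (10.0)² × (1.30)⁴ = 285.6.
F_p/F_s = (L_p/L_s)/(d_p/d_s)² = 285.6 / (20.0)² = 0.7140.

0.714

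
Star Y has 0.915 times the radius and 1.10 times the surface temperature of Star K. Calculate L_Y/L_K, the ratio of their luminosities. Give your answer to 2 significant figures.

From the Stefan–Boltzmann law, L ∝ R²T⁴, so
L_Y/L_K = (R_Y/R_K)² (T_Y/T_K)⁴ = (0.915)² × (1.10)⁴ = 0.8372 × 1.464 = 1.226.

1.2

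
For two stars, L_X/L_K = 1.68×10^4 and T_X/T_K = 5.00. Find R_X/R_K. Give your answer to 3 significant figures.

L ∝ R²T⁴ gives R ∝ √L / T², so
R_X/R_K = √(1.68×10^4) / (5.00)² = 129.6 / 25.00 = 5.185.

5.18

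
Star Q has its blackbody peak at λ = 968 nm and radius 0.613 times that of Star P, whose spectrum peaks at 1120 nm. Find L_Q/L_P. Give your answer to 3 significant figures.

Wien's law gives T ∝ 1/λ_max, so T_Q/T_P = λ_P/λ_Q = 1120/968 = 1.157.
Then L ∝ R²T⁴ gives L_Q/L_P = (0.613)² × (1.157)⁴ = 0.3758 × 1.792 = 0.6734.

0.673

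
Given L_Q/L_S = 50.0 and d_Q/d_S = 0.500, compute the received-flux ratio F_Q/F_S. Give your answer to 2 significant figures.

F = L/(4πd²), so F_Q/F_S = (L_Q/L_S) / (d_Q/d_S)²
= 50.0 / (0.500)² = 50.0 / 0.2500 = 200.0.

2.0×10^2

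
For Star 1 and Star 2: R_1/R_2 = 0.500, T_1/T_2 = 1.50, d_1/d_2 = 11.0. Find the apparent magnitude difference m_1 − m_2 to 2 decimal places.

L_1/L_2 = (0.500)²(1.50)⁴ = 1.266.
F_1/F_2 = (L_1/L_2)/(d_1/d_2)² = 1.266/121.0 = 0.01046.
m_1 − m_2 = −2.5 log₁₀(0.01046) = 4.95.

4.95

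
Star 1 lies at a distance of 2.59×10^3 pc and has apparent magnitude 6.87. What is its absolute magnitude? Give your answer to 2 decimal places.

-5.20

M = m − 5 log₁₀(d/10 pc) = 6.87 − 5 log₁₀(2.59×10^3/10)
  = 6.87 − 5 × 2.413 = 6.87 − 12.07 = -5.20.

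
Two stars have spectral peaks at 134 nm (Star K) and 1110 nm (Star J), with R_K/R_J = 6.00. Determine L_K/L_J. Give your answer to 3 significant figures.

1.70×10^5

Wien's law gives T ∝ 1/λ_max, so T_K/T_J = λ_J/λ_K = 1110/134 = 8.284.
Then L ∝ R²T⁴ gives L_K/L_J = (6.00)² × (8.284)⁴ = 36.00 × 4708 = 1.695×10^5.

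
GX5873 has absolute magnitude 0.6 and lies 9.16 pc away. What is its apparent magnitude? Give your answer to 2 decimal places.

0.41

m = M + 5 log₁₀(d/10 pc) = 0.6 + 5 log₁₀(9.16/10)
  = 0.6 + 5 × -0.038 = 0.6 + -0.19 = 0.41.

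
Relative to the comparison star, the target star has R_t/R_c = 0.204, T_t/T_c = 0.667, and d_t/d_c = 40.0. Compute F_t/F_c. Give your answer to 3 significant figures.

L_t/L_c = (R_t/R_c)²(T_t/T_c)⁴ = (0.204)² × (0.667)⁴ = 0.008237.
F_t/F_c = (L_t/L_c)/(d_t/d_c)² = 0.008237 / (40.0)² = 5.148×10^-6.

5.15×10^-6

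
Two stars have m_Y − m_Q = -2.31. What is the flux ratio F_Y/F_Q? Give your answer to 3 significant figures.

8.39

F_Y/F_Q = 10^(−(m_Y − m_Q)/2.5) = 10^(2.31/2.5) = 10^0.924 = 8.395.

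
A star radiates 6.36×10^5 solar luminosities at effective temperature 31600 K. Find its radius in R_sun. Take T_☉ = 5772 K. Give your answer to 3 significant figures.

26.6 R_sun

R/R_☉ = √(L/L_☉) / (T/T_☉)² = √(6.36×10^5) / (5.475)²
       = 797.5 / 29.97 = 26.61.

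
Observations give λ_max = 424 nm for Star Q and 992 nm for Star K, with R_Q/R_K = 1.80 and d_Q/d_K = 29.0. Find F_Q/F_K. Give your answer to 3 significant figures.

Wien's law: T_Q/T_K = λ_K/λ_Q = 992/424 = 2.340.
L_Q/L_K = (R_Q/R_K)²(T_Q/T_K)⁴ = (1.80)²(2.340)⁴ = 97.08.
F_Q/F_K = (L_Q/L_K)/(d_Q/d_K)² = 97.08/(29.0)² = 0.1154.

0.115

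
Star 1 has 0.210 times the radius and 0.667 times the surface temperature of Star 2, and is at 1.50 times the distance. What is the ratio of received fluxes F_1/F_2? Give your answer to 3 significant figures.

L_1/L_2 = (R_1/R_2)²(T_1/T_2)⁴ = (0.210)² × (0.667)⁴ = 0.008729.
F_1/F_2 = (L_1/L_2)/(d_1/d_2)² = 0.008729 / (1.50)² = 0.003879.

0.00388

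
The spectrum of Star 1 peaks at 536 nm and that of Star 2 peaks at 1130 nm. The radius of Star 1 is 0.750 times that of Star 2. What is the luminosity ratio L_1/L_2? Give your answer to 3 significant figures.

11.1

Wien's law gives T ∝ 1/λ_max, so T_1/T_2 = λ_2/λ_1 = 1130/536 = 2.108.
Then L ∝ R²T⁴ gives L_1/L_2 = (0.750)² × (2.108)⁴ = 0.5625 × 19.75 = 11.11.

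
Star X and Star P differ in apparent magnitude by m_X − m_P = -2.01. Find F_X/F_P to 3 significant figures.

F_X/F_P = 10^(−(m_X − m_P)/2.5) = 10^(2.01/2.5) = 10^0.804 = 6.368.

6.37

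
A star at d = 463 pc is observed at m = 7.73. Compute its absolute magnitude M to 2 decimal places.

-0.60

M = m − 5 log₁₀(d/10 pc) = 7.73 − 5 log₁₀(463/10)
  = 7.73 − 5 × 1.666 = 7.73 − 8.33 = -0.60.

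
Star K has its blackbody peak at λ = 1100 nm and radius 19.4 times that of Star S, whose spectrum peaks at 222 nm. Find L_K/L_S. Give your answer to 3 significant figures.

0.624

Wien's law gives T ∝ 1/λ_max, so T_K/T_S = λ_S/λ_K = 222/1100 = 0.2018.
Then L ∝ R²T⁴ gives L_K/L_S = (19.4)² × (0.2018)⁴ = 376.4 × 0.001659 = 0.6244.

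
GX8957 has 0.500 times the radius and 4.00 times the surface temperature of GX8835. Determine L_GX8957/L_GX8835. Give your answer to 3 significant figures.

From the Stefan–Boltzmann law, L ∝ R²T⁴, so
L_GX8957/L_GX8835 = (R_GX8957/R_GX8835)² (T_GX8957/T_GX8835)⁴ = (0.500)² × (4.00)⁴ = 0.2500 × 256.0 = 64.00.

64.0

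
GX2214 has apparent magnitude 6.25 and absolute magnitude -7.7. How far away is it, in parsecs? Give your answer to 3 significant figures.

m − M = 5 log₁₀(d/10 pc)
6.25 − (-7.7) = 13.95 = 5 log₁₀(d/10)
d = 10 × 10^(13.95/5) = 10 × 10^2.790 = 6166 pc.

6.17×10^3 pc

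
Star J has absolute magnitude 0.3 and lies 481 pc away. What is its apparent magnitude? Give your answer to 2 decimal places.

m = M + 5 log₁₀(d/10 pc) = 0.3 + 5 log₁₀(481/10)
  = 0.3 + 5 × 1.682 = 0.3 + 8.41 = 8.71.

8.71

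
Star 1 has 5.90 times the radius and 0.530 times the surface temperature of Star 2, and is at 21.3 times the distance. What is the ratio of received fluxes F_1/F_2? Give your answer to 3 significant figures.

0.00605

L_1/L_2 = (R_1/R_2)²(T_1/T_2)⁴ = (5.90)² × (0.530)⁴ = 2.747.
F_1/F_2 = (L_1/L_2)/(d_1/d_2)² = 2.747 / (21.3)² = 0.006054.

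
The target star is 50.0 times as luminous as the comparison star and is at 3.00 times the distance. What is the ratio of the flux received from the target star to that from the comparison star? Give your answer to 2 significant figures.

F = L/(4πd²), so F_t/F_c = (L_t/L_c) / (d_t/d_c)²
= 50.0 / (3.00)² = 50.0 / 9.000 = 5.556.

5.6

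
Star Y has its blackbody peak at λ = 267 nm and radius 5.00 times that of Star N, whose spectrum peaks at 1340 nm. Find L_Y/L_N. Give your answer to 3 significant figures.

1.59×10^4

Wien's law gives T ∝ 1/λ_max, so T_Y/T_N = λ_N/λ_Y = 1340/267 = 5.019.
Then L ∝ R²T⁴ gives L_Y/L_N = (5.00)² × (5.019)⁴ = 25.00 × 634.4 = 1.586×10^4.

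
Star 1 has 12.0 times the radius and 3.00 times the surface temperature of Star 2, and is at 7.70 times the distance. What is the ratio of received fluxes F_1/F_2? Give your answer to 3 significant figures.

L_1/L_2 = (R_1/R_2)²(T_1/T_2)⁴ = (12.0)² × (3.00)⁴ = 1.166×10^4.
F_1/F_2 = (L_1/L_2)/(d_1/d_2)² = 1.166×10^4 / (7.70)² = 196.7.

197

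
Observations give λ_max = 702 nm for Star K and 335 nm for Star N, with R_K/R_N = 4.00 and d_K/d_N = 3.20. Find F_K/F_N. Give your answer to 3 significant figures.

Wien's law: T_K/T_N = λ_N/λ_K = 335/702 = 0.4772.
L_K/L_N = (R_K/R_N)²(T_K/T_N)⁴ = (4.00)²(0.4772)⁴ = 0.8298.
F_K/F_N = (L_K/L_N)/(d_K/d_N)² = 0.8298/(3.20)² = 0.08103.

0.0810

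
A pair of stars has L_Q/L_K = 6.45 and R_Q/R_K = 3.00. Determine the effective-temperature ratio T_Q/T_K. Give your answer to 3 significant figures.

0.920

L ∝ R²T⁴ gives T ∝ (L/R²)^(1/4), so
T_Q/T_K = (6.45 / 3.00²)^(1/4) = (0.7167)^(1/4) = 0.9201.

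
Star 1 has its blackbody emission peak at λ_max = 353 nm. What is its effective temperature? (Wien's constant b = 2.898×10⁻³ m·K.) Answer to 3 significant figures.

T = b/λ_max = 2.898×10⁻³ / (353×10⁻⁹) = 8210 K.

8.21×10^3 K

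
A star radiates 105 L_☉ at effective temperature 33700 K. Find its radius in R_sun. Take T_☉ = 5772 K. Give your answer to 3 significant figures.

0.301 R_sun

R/R_☉ = √(L/L_☉) / (T/T_☉)² = √(105) / (5.839)²
       = 10.25 / 34.09 = 0.3006.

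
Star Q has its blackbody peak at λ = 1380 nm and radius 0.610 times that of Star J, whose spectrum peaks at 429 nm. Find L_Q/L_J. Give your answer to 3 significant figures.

Wien's law gives T ∝ 1/λ_max, so T_Q/T_J = λ_J/λ_Q = 429/1380 = 0.3109.
Then L ∝ R²T⁴ gives L_Q/L_J = (0.610)² × (0.3109)⁴ = 0.3721 × 0.009339 = 0.003475.

0.00348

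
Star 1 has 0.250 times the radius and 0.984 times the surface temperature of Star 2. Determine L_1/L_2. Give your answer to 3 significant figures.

0.0586

From the Stefan–Boltzmann law, L ∝ R²T⁴, so
L_1/L_2 = (R_1/R_2)² (T_1/T_2)⁴ = (0.250)² × (0.984)⁴ = 0.06250 × 0.9375 = 0.05859.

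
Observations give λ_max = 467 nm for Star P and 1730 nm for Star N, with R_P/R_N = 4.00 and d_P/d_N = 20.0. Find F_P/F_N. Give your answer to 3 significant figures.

7.53

Wien's law: T_P/T_N = λ_N/λ_P = 1730/467 = 3.704.
L_P/L_N = (R_P/R_N)²(T_P/T_N)⁴ = (4.00)²(3.704)⁴ = 3013.
F_P/F_N = (L_P/L_N)/(d_P/d_N)² = 3013/(20.0)² = 7.533.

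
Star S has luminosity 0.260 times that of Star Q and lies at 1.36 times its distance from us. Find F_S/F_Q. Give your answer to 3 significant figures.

F = L/(4πd²), so F_S/F_Q = (L_S/L_Q) / (d_S/d_Q)²
= 0.260 / (1.36)² = 0.260 / 1.850 = 0.1406.

0.141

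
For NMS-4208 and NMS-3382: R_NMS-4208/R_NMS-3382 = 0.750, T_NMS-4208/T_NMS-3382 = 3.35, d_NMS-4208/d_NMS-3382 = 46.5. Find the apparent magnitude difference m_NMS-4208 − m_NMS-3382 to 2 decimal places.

3.71

L_NMS-4208/L_NMS-3382 = (0.750)²(3.35)⁴ = 70.84.
F_NMS-4208/F_NMS-3382 = (L_NMS-4208/L_NMS-3382)/(d_NMS-4208/d_NMS-3382)² = 70.84/2162 = 0.03276.
m_NMS-4208 − m_NMS-3382 = −2.5 log₁₀(0.03276) = 3.71.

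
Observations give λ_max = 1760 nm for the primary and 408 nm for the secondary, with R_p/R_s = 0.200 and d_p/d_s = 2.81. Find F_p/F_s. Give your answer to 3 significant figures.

1.46×10^-5

Wien's law: T_p/T_s = λ_s/λ_p = 408/1760 = 0.2318.
L_p/L_s = (R_p/R_s)²(T_p/T_s)⁴ = (0.200)²(0.2318)⁴ = 1.155×10^-4.
F_p/F_s = (L_p/L_s)/(d_p/d_s)² = 1.155×10^-4/(2.81)² = 1.463×10^-5.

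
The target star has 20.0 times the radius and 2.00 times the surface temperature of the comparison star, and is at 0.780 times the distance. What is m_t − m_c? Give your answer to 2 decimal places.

-10.05

L_t/L_c = (20.0)²(2.00)⁴ = 6400.
F_t/F_c = (L_t/L_c)/(d_t/d_c)² = 6400/0.6084 = 1.052×10^4.
m_t − m_c = −2.5 log₁₀(1.052×10^4) = -10.05.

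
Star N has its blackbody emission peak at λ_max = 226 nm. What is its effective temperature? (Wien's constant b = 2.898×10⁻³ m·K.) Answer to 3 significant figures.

T = b/λ_max = 2.898×10⁻³ / (226×10⁻⁹) = 1.282×10^4 K.

1.28×10^4 K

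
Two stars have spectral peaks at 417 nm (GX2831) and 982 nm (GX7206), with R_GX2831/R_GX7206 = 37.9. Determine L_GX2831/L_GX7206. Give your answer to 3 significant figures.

4.42×10^4

Wien's law gives T ∝ 1/λ_max, so T_GX2831/T_GX7206 = λ_GX7206/λ_GX2831 = 982/417 = 2.355.
Then L ∝ R²T⁴ gives L_GX2831/L_GX7206 = (37.9)² × (2.355)⁴ = 1436 × 30.75 = 4.418×10^4.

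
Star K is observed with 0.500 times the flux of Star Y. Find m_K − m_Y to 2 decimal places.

0.75

m_K − m_Y = −2.5 log₁₀(F_K/F_Y) = −2.5 log₁₀(0.500) = −2.5 × (-0.301) = 0.753.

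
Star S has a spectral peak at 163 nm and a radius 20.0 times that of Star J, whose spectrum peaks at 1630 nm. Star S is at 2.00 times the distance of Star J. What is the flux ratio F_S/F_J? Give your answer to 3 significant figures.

1.00×10^6

Wien's law: T_S/T_J = λ_J/λ_S = 1630/163 = 10.00.
L_S/L_J = (R_S/R_J)²(T_S/T_J)⁴ = (20.0)²(10.00)⁴ = 4.000×10^6.
F_S/F_J = (L_S/L_J)/(d_S/d_J)² = 4.000×10^6/(2.00)² = 1.000×10^6.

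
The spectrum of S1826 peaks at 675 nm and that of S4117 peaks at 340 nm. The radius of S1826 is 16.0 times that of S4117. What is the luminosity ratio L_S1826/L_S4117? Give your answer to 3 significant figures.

16.5

Wien's law gives T ∝ 1/λ_max, so T_S1826/T_S4117 = λ_S4117/λ_S1826 = 340/675 = 0.5037.
Then L ∝ R²T⁴ gives L_S1826/L_S4117 = (16.0)² × (0.5037)⁴ = 256.0 × 0.06437 = 16.48.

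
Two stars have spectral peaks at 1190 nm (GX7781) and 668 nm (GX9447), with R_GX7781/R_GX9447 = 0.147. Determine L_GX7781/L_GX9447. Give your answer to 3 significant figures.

Wien's law gives T ∝ 1/λ_max, so T_GX7781/T_GX9447 = λ_GX9447/λ_GX7781 = 668/1190 = 0.5613.
Then L ∝ R²T⁴ gives L_GX7781/L_GX9447 = (0.147)² × (0.5613)⁴ = 0.02161 × 0.09929 = 0.002146.

0.00215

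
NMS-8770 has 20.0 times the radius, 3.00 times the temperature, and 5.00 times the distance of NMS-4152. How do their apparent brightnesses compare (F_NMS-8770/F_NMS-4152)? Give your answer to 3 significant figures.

L_NMS-8770/L_NMS-4152 = (R_NMS-8770/R_NMS-4152)²(T_NMS-8770/T_NMS-4152)⁴ = (20.0)² × (3.00)⁴ = 3.240×10^4.
F_NMS-8770/F_NMS-4152 = (L_NMS-8770/L_NMS-4152)/(d_NMS-8770/d_NMS-4152)² = 3.240×10^4 / (5.00)² = 1296.

1.30×10^3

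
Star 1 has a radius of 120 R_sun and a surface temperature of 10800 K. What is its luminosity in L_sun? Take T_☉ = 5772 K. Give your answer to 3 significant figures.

1.77×10^5 L_sun

L/L_☉ = (R/R_☉)² (T/T_☉)⁴ = (120)² × (10800/5772)⁴
       = 1.440×10^4 × (1.871)⁴ = 1.440×10^4 × 12.26 = 1.765×10^5.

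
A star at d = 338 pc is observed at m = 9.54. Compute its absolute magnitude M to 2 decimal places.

1.90

M = m − 5 log₁₀(d/10 pc) = 9.54 − 5 log₁₀(338/10)
  = 9.54 − 5 × 1.529 = 9.54 − 7.64 = 1.90.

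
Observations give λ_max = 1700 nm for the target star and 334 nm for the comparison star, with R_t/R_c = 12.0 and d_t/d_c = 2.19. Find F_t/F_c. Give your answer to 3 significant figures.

0.0447

Wien's law: T_t/T_c = λ_c/λ_t = 334/1700 = 0.1965.
L_t/L_c = (R_t/R_c)²(T_t/T_c)⁴ = (12.0)²(0.1965)⁴ = 0.2146.
F_t/F_c = (L_t/L_c)/(d_t/d_c)² = 0.2146/(2.19)² = 0.04474.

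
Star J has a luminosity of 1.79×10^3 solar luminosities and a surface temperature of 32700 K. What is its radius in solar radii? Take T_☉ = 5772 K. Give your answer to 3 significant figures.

1.32 solar radii

R/R_☉ = √(L/L_☉) / (T/T_☉)² = √(1.79×10^3) / (5.665)²
       = 42.31 / 32.10 = 1.318.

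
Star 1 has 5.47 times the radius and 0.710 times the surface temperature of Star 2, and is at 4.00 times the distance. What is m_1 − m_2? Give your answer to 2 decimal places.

0.81

L_1/L_2 = (5.47)²(0.710)⁴ = 7.603.
F_1/F_2 = (L_1/L_2)/(d_1/d_2)² = 7.603/16.00 = 0.4752.
m_1 − m_2 = −2.5 log₁₀(0.4752) = 0.81.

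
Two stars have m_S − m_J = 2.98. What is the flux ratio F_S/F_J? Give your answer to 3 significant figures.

F_S/F_J = 10^(−(m_S − m_J)/2.5) = 10^(-2.98/2.5) = 10^-1.192 = 0.06427.

0.0643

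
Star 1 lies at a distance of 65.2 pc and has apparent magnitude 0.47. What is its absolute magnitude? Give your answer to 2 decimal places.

M = m − 5 log₁₀(d/10 pc) = 0.47 − 5 log₁₀(65.2/10)
  = 0.47 − 5 × 0.814 = 0.47 − 4.07 = -3.60.

-3.60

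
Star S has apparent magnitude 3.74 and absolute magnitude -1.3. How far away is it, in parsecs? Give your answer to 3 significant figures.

m − M = 5 log₁₀(d/10 pc)
3.74 − (-1.3) = 5.04 = 5 log₁₀(d/10)
d = 10 × 10^(5.04/5) = 10 × 10^1.008 = 101.9 pc.

102 pc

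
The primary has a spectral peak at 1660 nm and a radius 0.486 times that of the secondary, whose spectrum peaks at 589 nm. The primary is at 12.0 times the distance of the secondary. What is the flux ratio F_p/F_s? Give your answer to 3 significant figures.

2.60×10^-5

Wien's law: T_p/T_s = λ_s/λ_p = 589/1660 = 0.3548.
L_p/L_s = (R_p/R_s)²(T_p/T_s)⁴ = (0.486)²(0.3548)⁴ = 0.003744.
F_p/F_s = (L_p/L_s)/(d_p/d_s)² = 0.003744/(12.0)² = 2.600×10^-5.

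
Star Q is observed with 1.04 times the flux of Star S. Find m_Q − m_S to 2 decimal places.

-0.04

m_Q − m_S = −2.5 log₁₀(F_Q/F_S) = −2.5 log₁₀(1.04) = −2.5 × (0.017) = -0.043.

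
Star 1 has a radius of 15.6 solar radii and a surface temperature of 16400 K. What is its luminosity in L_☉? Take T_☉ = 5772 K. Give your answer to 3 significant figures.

L/L_☉ = (R/R_☉)² (T/T_☉)⁴ = (15.6)² × (16400/5772)⁴
       = 243.4 × (2.841)⁴ = 243.4 × 65.17 = 1.586×10^4.

1.59×10^4 L_☉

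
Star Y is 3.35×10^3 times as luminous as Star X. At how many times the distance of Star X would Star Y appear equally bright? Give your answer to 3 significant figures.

Equal flux requires L_Y/d_Y² = L_X/d_X², so d_Y/d_X = √(L_Y/L_X)
= √(3.35×10^3) = 57.88.

57.9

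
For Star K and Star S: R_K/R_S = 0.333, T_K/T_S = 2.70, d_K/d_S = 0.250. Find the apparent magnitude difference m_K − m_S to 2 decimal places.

-4.94

L_K/L_S = (0.333)²(2.70)⁴ = 5.893.
F_K/F_S = (L_K/L_S)/(d_K/d_S)² = 5.893/0.06250 = 94.29.
m_K − m_S = −2.5 log₁₀(94.29) = -4.94.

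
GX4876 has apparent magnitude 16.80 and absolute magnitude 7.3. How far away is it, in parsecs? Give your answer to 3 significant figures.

794 pc

m − M = 5 log₁₀(d/10 pc)
16.80 − (7.3) = 9.50 = 5 log₁₀(d/10)
d = 10 × 10^(9.50/5) = 10 × 10^1.900 = 794.3 pc.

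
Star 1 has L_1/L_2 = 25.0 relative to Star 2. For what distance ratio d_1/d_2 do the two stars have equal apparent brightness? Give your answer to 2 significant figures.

5.0

Equal flux requires L_1/d_1² = L_2/d_2², so d_1/d_2 = √(L_1/L_2)
= √(25.0) = 5.000.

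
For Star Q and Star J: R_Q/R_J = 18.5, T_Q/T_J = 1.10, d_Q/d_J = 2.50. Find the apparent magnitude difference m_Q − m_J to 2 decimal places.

L_Q/L_J = (18.5)²(1.10)⁴ = 501.1.
F_Q/F_J = (L_Q/L_J)/(d_Q/d_J)² = 501.1/6.250 = 80.17.
m_Q − m_J = −2.5 log₁₀(80.17) = -4.76.

-4.76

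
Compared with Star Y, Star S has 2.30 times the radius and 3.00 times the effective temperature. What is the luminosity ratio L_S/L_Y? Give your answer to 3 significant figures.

428

From the Stefan–Boltzmann law, L ∝ R²T⁴, so
L_S/L_Y = (R_S/R_Y)² (T_S/T_Y)⁴ = (2.30)² × (3.00)⁴ = 5.290 × 81.00 = 428.5.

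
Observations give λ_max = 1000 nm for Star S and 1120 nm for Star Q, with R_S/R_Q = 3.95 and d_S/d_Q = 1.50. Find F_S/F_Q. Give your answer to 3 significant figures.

Wien's law: T_S/T_Q = λ_Q/λ_S = 1120/1000 = 1.120.
L_S/L_Q = (R_S/R_Q)²(T_S/T_Q)⁴ = (3.95)²(1.120)⁴ = 24.55.
F_S/F_Q = (L_S/L_Q)/(d_S/d_Q)² = 24.55/(1.50)² = 10.91.

10.9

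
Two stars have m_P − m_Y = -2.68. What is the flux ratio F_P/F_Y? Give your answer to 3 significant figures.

11.8

F_P/F_Y = 10^(−(m_P − m_Y)/2.5) = 10^(2.68/2.5) = 10^1.072 = 11.80.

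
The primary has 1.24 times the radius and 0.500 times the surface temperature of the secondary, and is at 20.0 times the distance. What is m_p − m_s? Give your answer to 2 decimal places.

L_p/L_s = (1.24)²(0.500)⁴ = 0.09610.
F_p/F_s = (L_p/L_s)/(d_p/d_s)² = 0.09610/400.0 = 2.403×10^-4.
m_p − m_s = −2.5 log₁₀(2.403×10^-4) = 9.05.

9.05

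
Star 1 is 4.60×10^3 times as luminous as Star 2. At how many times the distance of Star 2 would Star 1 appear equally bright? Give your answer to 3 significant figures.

Equal flux requires L_1/d_1² = L_2/d_2², so d_1/d_2 = √(L_1/L_2)
= √(4.60×10^3) = 67.82.

67.8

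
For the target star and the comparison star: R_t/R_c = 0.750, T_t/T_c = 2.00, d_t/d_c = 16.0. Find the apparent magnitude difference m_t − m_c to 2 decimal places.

3.63

L_t/L_c = (0.750)²(2.00)⁴ = 9.000.
F_t/F_c = (L_t/L_c)/(d_t/d_c)² = 9.000/256.0 = 0.03516.
m_t − m_c = −2.5 log₁₀(0.03516) = 3.63.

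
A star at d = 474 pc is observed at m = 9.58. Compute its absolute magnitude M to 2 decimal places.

1.20

M = m − 5 log₁₀(d/10 pc) = 9.58 − 5 log₁₀(474/10)
  = 9.58 − 5 × 1.676 = 9.58 − 8.38 = 1.20.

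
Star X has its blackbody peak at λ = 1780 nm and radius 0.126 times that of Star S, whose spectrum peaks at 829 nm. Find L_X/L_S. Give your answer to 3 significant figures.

Wien's law gives T ∝ 1/λ_max, so T_X/T_S = λ_S/λ_X = 829/1780 = 0.4657.
Then L ∝ R²T⁴ gives L_X/L_S = (0.126)² × (0.4657)⁴ = 0.01588 × 0.04705 = 7.469×10^-4.

7.47×10^-4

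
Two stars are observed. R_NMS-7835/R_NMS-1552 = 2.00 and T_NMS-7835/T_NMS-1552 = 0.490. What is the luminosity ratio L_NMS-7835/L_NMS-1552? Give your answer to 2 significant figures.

0.23

From the Stefan–Boltzmann law, L ∝ R²T⁴, so
L_NMS-7835/L_NMS-1552 = (R_NMS-7835/R_NMS-1552)² (T_NMS-7835/T_NMS-1552)⁴ = (2.00)² × (0.490)⁴ = 4.000 × 0.05765 = 0.2306.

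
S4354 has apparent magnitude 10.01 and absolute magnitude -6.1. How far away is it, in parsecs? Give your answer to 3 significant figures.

1.67×10^4 pc

m − M = 5 log₁₀(d/10 pc)
10.01 − (-6.1) = 16.11 = 5 log₁₀(d/10)
d = 10 × 10^(16.11/5) = 10 × 10^3.222 = 1.667×10^4 pc.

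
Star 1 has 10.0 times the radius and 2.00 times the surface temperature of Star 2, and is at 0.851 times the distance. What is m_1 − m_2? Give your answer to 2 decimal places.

-8.36

L_1/L_2 = (10.0)²(2.00)⁴ = 1600.
F_1/F_2 = (L_1/L_2)/(d_1/d_2)² = 1600/0.7242 = 2209.
m_1 − m_2 = −2.5 log₁₀(2209) = -8.36.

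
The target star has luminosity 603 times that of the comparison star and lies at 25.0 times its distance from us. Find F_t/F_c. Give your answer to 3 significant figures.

F = L/(4πd²), so F_t/F_c = (L_t/L_c) / (d_t/d_c)²
= 603 / (25.0)² = 603 / 625.0 = 0.9648.

0.965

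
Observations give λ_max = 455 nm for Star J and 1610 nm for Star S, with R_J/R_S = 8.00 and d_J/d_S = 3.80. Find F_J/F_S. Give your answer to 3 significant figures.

695

Wien's law: T_J/T_S = λ_S/λ_J = 1610/455 = 3.538.
L_J/L_S = (R_J/R_S)²(T_J/T_S)⁴ = (8.00)²(3.538)⁴ = 1.003×10^4.
F_J/F_S = (L_J/L_S)/(d_J/d_S)² = 1.003×10^4/(3.80)² = 694.8.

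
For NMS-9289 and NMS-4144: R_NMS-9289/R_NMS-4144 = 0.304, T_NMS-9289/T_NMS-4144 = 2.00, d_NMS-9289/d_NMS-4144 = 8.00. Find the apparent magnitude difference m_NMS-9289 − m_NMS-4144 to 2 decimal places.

4.09

L_NMS-9289/L_NMS-4144 = (0.304)²(2.00)⁴ = 1.479.
F_NMS-9289/F_NMS-4144 = (L_NMS-9289/L_NMS-4144)/(d_NMS-9289/d_NMS-4144)² = 1.479/64.00 = 0.02310.
m_NMS-9289 − m_NMS-4144 = −2.5 log₁₀(0.02310) = 4.09.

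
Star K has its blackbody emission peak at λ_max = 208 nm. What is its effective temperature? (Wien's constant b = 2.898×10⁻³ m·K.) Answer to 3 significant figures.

T = b/λ_max = 2.898×10⁻³ / (208×10⁻⁹) = 1.393×10^4 K.

1.39×10^4 K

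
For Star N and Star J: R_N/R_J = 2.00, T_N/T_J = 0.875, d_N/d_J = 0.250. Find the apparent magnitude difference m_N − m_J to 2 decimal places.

-3.94

L_N/L_J = (2.00)²(0.875)⁴ = 2.345.
F_N/F_J = (L_N/L_J)/(d_N/d_J)² = 2.345/0.06250 = 37.52.
m_N − m_J = −2.5 log₁₀(37.52) = -3.94.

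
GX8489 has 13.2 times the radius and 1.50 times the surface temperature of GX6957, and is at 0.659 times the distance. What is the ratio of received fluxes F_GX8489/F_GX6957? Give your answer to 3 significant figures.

L_GX8489/L_GX6957 = (R_GX8489/R_GX6957)²(T_GX8489/T_GX6957)⁴ = (13.2)² × (1.50)⁴ = 882.1.
F_GX8489/F_GX6957 = (L_GX8489/L_GX6957)/(d_GX8489/d_GX6957)² = 882.1 / (0.659)² = 2031.

2.03×10^3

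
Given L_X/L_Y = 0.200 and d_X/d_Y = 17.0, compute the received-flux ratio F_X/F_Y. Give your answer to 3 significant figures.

F = L/(4πd²), so F_X/F_Y = (L_X/L_Y) / (d_X/d_Y)²
= 0.200 / (17.0)² = 0.200 / 289.0 = 6.920×10^-4.

6.92×10^-4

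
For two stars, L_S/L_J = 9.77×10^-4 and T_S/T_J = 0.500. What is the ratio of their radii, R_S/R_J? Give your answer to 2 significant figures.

0.13

L ∝ R²T⁴ gives R ∝ √L / T², so
R_S/R_J = √(9.77×10^-4) / (0.500)² = 0.03126 / 0.2500 = 0.1250.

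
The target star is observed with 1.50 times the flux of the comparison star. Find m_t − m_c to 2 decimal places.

m_t − m_c = −2.5 log₁₀(F_t/F_c) = −2.5 log₁₀(1.50) = −2.5 × (0.176) = -0.440.

-0.44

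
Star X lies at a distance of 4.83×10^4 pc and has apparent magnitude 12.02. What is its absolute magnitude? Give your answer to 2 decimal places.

M = m − 5 log₁₀(d/10 pc) = 12.02 − 5 log₁₀(4.83×10^4/10)
  = 12.02 − 5 × 3.684 = 12.02 − 18.42 = -6.40.

-6.40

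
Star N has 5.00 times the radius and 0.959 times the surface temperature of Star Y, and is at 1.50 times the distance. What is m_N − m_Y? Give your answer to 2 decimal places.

-2.43

L_N/L_Y = (5.00)²(0.959)⁴ = 21.15.
F_N/F_Y = (L_N/L_Y)/(d_N/d_Y)² = 21.15/2.250 = 9.398.
m_N − m_Y = −2.5 log₁₀(9.398) = -2.43.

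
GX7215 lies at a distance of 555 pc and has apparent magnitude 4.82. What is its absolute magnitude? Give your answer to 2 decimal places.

-3.90

M = m − 5 log₁₀(d/10 pc) = 4.82 − 5 log₁₀(555/10)
  = 4.82 − 5 × 1.744 = 4.82 − 8.72 = -3.90.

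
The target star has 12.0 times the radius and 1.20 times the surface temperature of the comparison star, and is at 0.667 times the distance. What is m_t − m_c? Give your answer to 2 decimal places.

-7.07

L_t/L_c = (12.0)²(1.20)⁴ = 298.6.
F_t/F_c = (L_t/L_c)/(d_t/d_c)² = 298.6/0.4449 = 671.2.
m_t − m_c = −2.5 log₁₀(671.2) = -7.07.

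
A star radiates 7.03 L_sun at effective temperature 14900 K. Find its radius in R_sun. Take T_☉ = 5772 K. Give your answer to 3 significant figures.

0.398 R_sun

R/R_☉ = √(L/L_☉) / (T/T_☉)² = √(7.03) / (2.581)²
       = 2.651 / 6.664 = 0.3979.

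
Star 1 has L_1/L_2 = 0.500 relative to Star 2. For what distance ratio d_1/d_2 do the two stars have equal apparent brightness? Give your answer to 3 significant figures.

Equal flux requires L_1/d_1² = L_2/d_2², so d_1/d_2 = √(L_1/L_2)
= √(0.500) = 0.7071.

0.707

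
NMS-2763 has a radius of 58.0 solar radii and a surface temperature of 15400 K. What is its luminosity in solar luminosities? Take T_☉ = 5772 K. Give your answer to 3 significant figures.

1.70×10^5 solar luminosities

L/L_☉ = (R/R_☉)² (T/T_☉)⁴ = (58.0)² × (15400/5772)⁴
       = 3364 × (2.668)⁴ = 3364 × 50.67 = 1.705×10^5.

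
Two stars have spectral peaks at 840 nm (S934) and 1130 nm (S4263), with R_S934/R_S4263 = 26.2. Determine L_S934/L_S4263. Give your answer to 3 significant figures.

Wien's law gives T ∝ 1/λ_max, so T_S934/T_S4263 = λ_S4263/λ_S934 = 1130/840 = 1.345.
Then L ∝ R²T⁴ gives L_S934/L_S4263 = (26.2)² × (1.345)⁴ = 686.4 × 3.275 = 2248.

2.25×10^3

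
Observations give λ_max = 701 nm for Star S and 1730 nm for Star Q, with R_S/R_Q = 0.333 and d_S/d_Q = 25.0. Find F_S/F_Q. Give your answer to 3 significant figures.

0.00658

Wien's law: T_S/T_Q = λ_Q/λ_S = 1730/701 = 2.468.
L_S/L_Q = (R_S/R_Q)²(T_S/T_Q)⁴ = (0.333)²(2.468)⁴ = 4.113.
F_S/F_Q = (L_S/L_Q)/(d_S/d_Q)² = 4.113/(25.0)² = 0.006581.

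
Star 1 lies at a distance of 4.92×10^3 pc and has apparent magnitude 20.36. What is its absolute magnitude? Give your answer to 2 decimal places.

M = m − 5 log₁₀(d/10 pc) = 20.36 − 5 log₁₀(4.92×10^3/10)
  = 20.36 − 5 × 2.692 = 20.36 − 13.46 = 6.90.

6.90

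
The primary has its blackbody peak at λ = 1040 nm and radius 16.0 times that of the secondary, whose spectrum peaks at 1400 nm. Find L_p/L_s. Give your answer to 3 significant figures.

Wien's law gives T ∝ 1/λ_max, so T_p/T_s = λ_s/λ_p = 1400/1040 = 1.346.
Then L ∝ R²T⁴ gives L_p/L_s = (16.0)² × (1.346)⁴ = 256.0 × 3.284 = 840.7.

841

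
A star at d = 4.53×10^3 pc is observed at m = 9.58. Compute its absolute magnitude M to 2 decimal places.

M = m − 5 log₁₀(d/10 pc) = 9.58 − 5 log₁₀(4.53×10^3/10)
  = 9.58 − 5 × 2.656 = 9.58 − 13.28 = -3.70.

-3.70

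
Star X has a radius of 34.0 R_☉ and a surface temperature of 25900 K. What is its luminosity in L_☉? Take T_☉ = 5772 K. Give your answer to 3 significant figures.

4.69×10^5 L_☉

L/L_☉ = (R/R_☉)² (T/T_☉)⁴ = (34.0)² × (25900/5772)⁴
       = 1156 × (4.487)⁴ = 1156 × 405.4 = 4.687×10^5.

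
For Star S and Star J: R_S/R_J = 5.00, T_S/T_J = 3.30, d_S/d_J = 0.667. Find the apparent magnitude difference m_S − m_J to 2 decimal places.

-9.56

L_S/L_J = (5.00)²(3.30)⁴ = 2965.
F_S/F_J = (L_S/L_J)/(d_S/d_J)² = 2965/0.4449 = 6664.
m_S − m_J = −2.5 log₁₀(6664) = -9.56.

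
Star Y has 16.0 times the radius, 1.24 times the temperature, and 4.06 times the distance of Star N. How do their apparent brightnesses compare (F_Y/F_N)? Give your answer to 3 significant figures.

L_Y/L_N = (R_Y/R_N)²(T_Y/T_N)⁴ = (16.0)² × (1.24)⁴ = 605.2.
F_Y/F_N = (L_Y/L_N)/(d_Y/d_N)² = 605.2 / (4.06)² = 36.72.

36.7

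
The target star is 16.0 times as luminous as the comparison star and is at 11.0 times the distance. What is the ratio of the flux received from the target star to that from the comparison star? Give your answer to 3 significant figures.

F = L/(4πd²), so F_t/F_c = (L_t/L_c) / (d_t/d_c)²
= 16.0 / (11.0)² = 16.0 / 121.0 = 0.1322.

0.132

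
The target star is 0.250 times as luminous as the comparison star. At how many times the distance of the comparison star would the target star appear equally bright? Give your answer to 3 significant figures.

Equal flux requires L_t/d_t² = L_c/d_c², so d_t/d_c = √(L_t/L_c)
= √(0.250) = 0.5000.

0.500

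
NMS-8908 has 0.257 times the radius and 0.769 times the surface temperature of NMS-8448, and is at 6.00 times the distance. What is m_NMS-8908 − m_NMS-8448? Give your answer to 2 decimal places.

7.98

L_NMS-8908/L_NMS-8448 = (0.257)²(0.769)⁴ = 0.02310.
F_NMS-8908/F_NMS-8448 = (L_NMS-8908/L_NMS-8448)/(d_NMS-8908/d_NMS-8448)² = 0.02310/36.00 = 6.416×10^-4.
m_NMS-8908 − m_NMS-8448 = −2.5 log₁₀(6.416×10^-4) = 7.98.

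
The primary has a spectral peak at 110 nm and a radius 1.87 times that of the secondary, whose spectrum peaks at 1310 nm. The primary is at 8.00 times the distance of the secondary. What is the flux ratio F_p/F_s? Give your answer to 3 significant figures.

Wien's law: T_p/T_s = λ_s/λ_p = 1310/110 = 11.91.
L_p/L_s = (R_p/R_s)²(T_p/T_s)⁴ = (1.87)²(11.91)⁴ = 7.034×10^4.
F_p/F_s = (L_p/L_s)/(d_p/d_s)² = 7.034×10^4/(8.00)² = 1099.

1.10×10^3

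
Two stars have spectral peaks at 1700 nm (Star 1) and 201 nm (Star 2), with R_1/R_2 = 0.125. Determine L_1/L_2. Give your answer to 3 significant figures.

3.05×10^-6

Wien's law gives T ∝ 1/λ_max, so T_1/T_2 = λ_2/λ_1 = 201/1700 = 0.1182.
Then L ∝ R²T⁴ gives L_1/L_2 = (0.125)² × (0.1182)⁴ = 0.01562 × 1.954×10^-4 = 3.054×10^-6.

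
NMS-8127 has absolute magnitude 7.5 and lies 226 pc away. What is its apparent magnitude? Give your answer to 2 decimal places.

m = M + 5 log₁₀(d/10 pc) = 7.5 + 5 log₁₀(226/10)
  = 7.5 + 5 × 1.354 = 7.5 + 6.77 = 14.27.

14.27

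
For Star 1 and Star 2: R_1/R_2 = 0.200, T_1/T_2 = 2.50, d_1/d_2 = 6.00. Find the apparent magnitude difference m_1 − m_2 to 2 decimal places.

L_1/L_2 = (0.200)²(2.50)⁴ = 1.563.
F_1/F_2 = (L_1/L_2)/(d_1/d_2)² = 1.563/36.00 = 0.04340.
m_1 − m_2 = −2.5 log₁₀(0.04340) = 3.41.

3.41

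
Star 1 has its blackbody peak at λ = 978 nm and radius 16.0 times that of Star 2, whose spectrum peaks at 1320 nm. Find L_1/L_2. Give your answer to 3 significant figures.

Wien's law gives T ∝ 1/λ_max, so T_1/T_2 = λ_2/λ_1 = 1320/978 = 1.350.
Then L ∝ R²T⁴ gives L_1/L_2 = (16.0)² × (1.350)⁴ = 256.0 × 3.318 = 849.5.

850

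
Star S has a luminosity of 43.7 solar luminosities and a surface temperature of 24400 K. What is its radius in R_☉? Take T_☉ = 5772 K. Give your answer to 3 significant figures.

0.370 R_☉

R/R_☉ = √(L/L_☉) / (T/T_☉)² = √(43.7) / (4.227)²
       = 6.611 / 17.87 = 0.3699.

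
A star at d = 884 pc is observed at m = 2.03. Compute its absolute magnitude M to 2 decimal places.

M = m − 5 log₁₀(d/10 pc) = 2.03 − 5 log₁₀(884/10)
  = 2.03 − 5 × 1.946 = 2.03 − 9.73 = -7.70.

-7.70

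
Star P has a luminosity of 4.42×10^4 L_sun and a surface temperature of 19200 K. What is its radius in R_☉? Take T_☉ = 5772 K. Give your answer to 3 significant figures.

R/R_☉ = √(L/L_☉) / (T/T_☉)² = √(4.42×10^4) / (3.326)²
       = 210.2 / 11.06 = 19.00.

19.0 R_☉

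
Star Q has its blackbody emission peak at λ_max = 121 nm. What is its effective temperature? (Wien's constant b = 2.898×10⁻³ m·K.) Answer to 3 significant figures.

T = b/λ_max = 2.898×10⁻³ / (121×10⁻⁹) = 2.395×10^4 K.

2.40×10^4 K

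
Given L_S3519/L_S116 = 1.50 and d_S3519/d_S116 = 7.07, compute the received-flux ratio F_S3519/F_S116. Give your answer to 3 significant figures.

F = L/(4πd²), so F_S3519/F_S116 = (L_S3519/L_S116) / (d_S3519/d_S116)²
= 1.50 / (7.07)² = 1.50 / 49.98 = 0.03001.

0.0300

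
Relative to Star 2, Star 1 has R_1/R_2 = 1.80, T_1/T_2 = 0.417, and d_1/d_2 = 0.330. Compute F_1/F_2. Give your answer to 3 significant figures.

L_1/L_2 = (R_1/R_2)²(T_1/T_2)⁴ = (1.80)² × (0.417)⁴ = 0.09797.
F_1/F_2 = (L_1/L_2)/(d_1/d_2)² = 0.09797 / (0.330)² = 0.8996.

0.900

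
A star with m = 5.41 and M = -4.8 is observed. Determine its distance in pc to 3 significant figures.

1.10×10^3 pc

m − M = 5 log₁₀(d/10 pc)
5.41 − (-4.8) = 10.21 = 5 log₁₀(d/10)
d = 10 × 10^(10.21/5) = 10 × 10^2.042 = 1102 pc.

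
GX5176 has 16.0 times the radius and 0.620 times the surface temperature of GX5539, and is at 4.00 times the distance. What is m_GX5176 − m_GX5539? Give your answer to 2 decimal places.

L_GX5176/L_GX5539 = (16.0)²(0.620)⁴ = 37.83.
F_GX5176/F_GX5539 = (L_GX5176/L_GX5539)/(d_GX5176/d_GX5539)² = 37.83/16.00 = 2.364.
m_GX5176 − m_GX5539 = −2.5 log₁₀(2.364) = -0.93.

-0.93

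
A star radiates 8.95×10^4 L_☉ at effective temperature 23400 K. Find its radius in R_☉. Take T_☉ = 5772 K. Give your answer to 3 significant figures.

R/R_☉ = √(L/L_☉) / (T/T_☉)² = √(8.95×10^4) / (4.054)²
       = 299.2 / 16.44 = 18.20.

18.2 R_☉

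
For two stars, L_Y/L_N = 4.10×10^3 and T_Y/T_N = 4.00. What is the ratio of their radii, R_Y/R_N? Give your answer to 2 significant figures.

4.0

L ∝ R²T⁴ gives R ∝ √L / T², so
R_Y/R_N = √(4.10×10^3) / (4.00)² = 64.03 / 16.00 = 4.002.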